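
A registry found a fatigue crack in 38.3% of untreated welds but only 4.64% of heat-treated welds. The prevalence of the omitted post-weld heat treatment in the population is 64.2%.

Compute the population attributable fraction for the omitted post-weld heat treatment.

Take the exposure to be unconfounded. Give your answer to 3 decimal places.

p₁ = 0.383, p₀ = 0.0464.
Overall risk P(Y=1) = π·p₁ + (1−π)·p₀ = 0.642×0.383 + 0.358×0.0464 = 0.2625.
Under exogeneity, PAF = [P(Y=1) − p₀] / P(Y=1).
PAF = (0.2625 − 0.0464) / 0.2625 ≈ 0.8232

PAF ≈ 0.823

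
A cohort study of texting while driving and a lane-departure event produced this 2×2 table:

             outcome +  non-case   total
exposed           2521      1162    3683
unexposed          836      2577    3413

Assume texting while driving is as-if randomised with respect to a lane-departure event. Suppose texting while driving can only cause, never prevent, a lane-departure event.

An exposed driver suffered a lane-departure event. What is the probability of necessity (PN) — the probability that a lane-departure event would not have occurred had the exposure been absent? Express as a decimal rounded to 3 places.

PN ≈ 0.642

p₁ = P(outcome | exposed) = 2521/3683 = 0.6845
p₀ = P(outcome | unexposed) = 836/3413 = 0.24495
Under exogeneity and monotonicity, PN = (p₁ − p₀)/p₁.
PN = (0.6845 − 0.24495) / 0.6845 ≈ 0.6422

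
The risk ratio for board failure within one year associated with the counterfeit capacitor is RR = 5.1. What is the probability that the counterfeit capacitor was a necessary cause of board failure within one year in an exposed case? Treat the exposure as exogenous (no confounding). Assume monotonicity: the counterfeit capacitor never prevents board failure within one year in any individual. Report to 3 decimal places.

Under exogeneity and monotonicity, PN = (RR − 1) / RR = 1 − 1/RR.
PN = (5.1 − 1) / 5.1 = 4.1 / 5.1 ≈ 0.8039

PN ≈ 0.804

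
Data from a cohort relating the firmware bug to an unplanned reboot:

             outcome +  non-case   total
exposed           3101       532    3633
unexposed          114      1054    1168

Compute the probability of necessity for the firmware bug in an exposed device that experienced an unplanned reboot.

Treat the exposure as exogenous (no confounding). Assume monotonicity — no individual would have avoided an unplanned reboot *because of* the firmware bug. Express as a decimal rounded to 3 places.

PN ≈ 0.886

p₁ = P(outcome | exposed) = 3101/3633 = 0.85356
p₀ = P(outcome | unexposed) = 114/1168 = 0.097603
Under exogeneity and monotonicity, PN = (p₁ − p₀)/p₁.
PN = (0.85356 − 0.097603) / 0.85356 ≈ 0.8857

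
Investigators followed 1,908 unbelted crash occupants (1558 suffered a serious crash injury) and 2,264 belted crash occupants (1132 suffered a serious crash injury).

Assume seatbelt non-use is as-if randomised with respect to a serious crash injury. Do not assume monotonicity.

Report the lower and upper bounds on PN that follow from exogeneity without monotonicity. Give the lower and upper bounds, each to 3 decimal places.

0.388 ≤ PN ≤ 0.612

p₁ = P(outcome | exposed) = 1558/1908 = 0.81656
p₀ = P(outcome | unexposed) = 1132/2264 = 0.5
Under exogeneity alone the bounds on PN are max{0,(p₁−p₀)/p₁} ≤ PN ≤ min{1,(1−p₀)/p₁}.
  lower = (p₁ − p₀)/p₁ = 0.31656 / 0.81656 ≈ 0.3877
  upper = min{1, (1 − p₀)/p₁} = 0.5 / 0.81656 ≈ 0.6123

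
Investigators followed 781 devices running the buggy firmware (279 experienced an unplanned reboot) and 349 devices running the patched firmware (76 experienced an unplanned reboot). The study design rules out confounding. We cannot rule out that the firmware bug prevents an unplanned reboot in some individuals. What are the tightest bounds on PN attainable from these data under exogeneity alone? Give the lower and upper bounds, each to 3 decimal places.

0.390 ≤ PN ≤ 1.000

p₁ = P(outcome | exposed) = 279/781 = 0.35723
p₀ = P(outcome | unexposed) = 76/349 = 0.21777
Under exogeneity alone the bounds on PN are max{0,(p₁−p₀)/p₁} ≤ PN ≤ min{1,(1−p₀)/p₁}.
  lower = (p₁ − p₀)/p₁ = 0.13947 / 0.35723 ≈ 0.3904
  upper = min{1, (1 − p₀)/p₁} = 0.78223 / 0.35723 ≈ 2.1897 → capped at 1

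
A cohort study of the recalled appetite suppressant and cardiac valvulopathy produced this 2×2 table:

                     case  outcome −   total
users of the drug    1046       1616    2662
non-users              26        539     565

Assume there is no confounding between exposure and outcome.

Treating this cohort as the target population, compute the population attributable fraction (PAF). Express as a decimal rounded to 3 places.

p₁ = P(outcome | exposed) = 1046/2662 = 0.39294
p₀ = P(outcome | unexposed) = 26/565 = 0.046018
Exposure prevalence π = 2662/3227 = 0.82491; overall risk P(Y=1) = 0.3322.
Under exogeneity, PAF = [P(Y=1) − p₀]/P(Y=1).
PAF = (0.3322 − 0.046018) / 0.3322 ≈ 0.8615

PAF ≈ 0.861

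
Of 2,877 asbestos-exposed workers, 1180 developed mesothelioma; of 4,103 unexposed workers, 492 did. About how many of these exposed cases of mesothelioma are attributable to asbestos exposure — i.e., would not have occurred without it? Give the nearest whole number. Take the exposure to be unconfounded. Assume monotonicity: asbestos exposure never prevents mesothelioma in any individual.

p₁ = P(outcome | exposed) = 1180/2877 = 0.41015
p₀ = P(outcome | unexposed) = 492/4103 = 0.11991
PN = (p₁ − p₀)/p₁ = (0.41015 − 0.11991) / 0.41015 ≈ 0.70764.
Attributable cases ≈ PN × (exposed cases) = 0.70764 × 1180 ≈ 835.01.

about 835 cases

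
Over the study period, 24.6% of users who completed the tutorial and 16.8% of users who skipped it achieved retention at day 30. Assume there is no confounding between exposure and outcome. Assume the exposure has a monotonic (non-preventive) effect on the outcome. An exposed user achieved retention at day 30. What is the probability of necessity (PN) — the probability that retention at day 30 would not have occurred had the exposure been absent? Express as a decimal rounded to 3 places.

p₁ = 0.246, p₀ = 0.168.
Under exogeneity and monotonicity, PN = (p₁ − p₀) / p₁.
PN = (0.246 − 0.168) / 0.246 = 0.078 / 0.246 ≈ 0.3171

PN ≈ 0.317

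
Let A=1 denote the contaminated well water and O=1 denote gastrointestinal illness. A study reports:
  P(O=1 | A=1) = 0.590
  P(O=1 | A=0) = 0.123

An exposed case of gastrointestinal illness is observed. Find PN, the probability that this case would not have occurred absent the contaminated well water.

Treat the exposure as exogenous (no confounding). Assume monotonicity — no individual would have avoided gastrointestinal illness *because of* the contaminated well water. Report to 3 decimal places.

PN ≈ 0.792

Let p₁ = 0.59, p₀ = 0.123.
Under exogeneity and monotonicity, PN = (p₁ − p₀) / p₁.
PN = (0.59 − 0.123) / 0.59 = 0.467 / 0.59 ≈ 0.7915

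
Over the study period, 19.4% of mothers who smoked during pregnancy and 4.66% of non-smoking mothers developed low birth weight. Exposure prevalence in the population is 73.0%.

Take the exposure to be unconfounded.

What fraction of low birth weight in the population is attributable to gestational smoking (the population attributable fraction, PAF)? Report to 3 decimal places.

PAF ≈ 0.698

p₁ = 0.194, p₀ = 0.0466.
Overall risk P(Y=1) = π·p₁ + (1−π)·p₀ = 0.73×0.194 + 0.27×0.0466 = 0.1542.
Under exogeneity, PAF = [P(Y=1) − p₀] / P(Y=1).
PAF = (0.1542 − 0.0466) / 0.1542 ≈ 0.6978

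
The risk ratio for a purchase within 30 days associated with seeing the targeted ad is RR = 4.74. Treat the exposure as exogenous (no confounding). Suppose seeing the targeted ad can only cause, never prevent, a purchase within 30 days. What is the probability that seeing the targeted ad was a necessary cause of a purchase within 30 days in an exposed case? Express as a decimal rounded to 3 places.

PN ≈ 0.789

Under exogeneity and monotonicity, PN = (RR − 1) / RR = 1 − 1/RR.
PN = (4.74 − 1) / 4.74 = 3.74 / 4.74 ≈ 0.7890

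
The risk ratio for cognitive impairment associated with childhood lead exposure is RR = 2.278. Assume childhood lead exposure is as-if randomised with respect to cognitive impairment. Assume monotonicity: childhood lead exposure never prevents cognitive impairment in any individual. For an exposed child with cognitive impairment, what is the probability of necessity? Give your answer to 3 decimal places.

PN ≈ 0.561

Under exogeneity and monotonicity, PN = (RR − 1) / RR = 1 − 1/RR.
PN = (2.278 − 1) / 2.278 = 1.278 / 2.278 ≈ 0.5610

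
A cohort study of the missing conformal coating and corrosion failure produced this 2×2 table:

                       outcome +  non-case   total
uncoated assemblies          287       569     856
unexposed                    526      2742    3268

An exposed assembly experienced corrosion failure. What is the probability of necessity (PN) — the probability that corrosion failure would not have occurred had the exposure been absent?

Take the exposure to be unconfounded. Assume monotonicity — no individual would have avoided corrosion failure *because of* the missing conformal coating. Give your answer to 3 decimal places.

PN ≈ 0.520

p₁ = P(outcome | exposed) = 287/856 = 0.33528
p₀ = P(outcome | unexposed) = 526/3268 = 0.16095
Under exogeneity and monotonicity, PN = (p₁ − p₀)/p₁.
PN = (0.33528 − 0.16095) / 0.33528 ≈ 0.5199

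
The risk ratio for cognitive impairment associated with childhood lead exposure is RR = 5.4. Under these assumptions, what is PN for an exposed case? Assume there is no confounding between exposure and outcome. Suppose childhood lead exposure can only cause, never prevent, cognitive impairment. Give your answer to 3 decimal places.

PN ≈ 0.815

Under exogeneity and monotonicity, PN = (RR − 1) / RR = 1 − 1/RR.
PN = (5.4 − 1) / 5.4 = 4.4 / 5.4 ≈ 0.8148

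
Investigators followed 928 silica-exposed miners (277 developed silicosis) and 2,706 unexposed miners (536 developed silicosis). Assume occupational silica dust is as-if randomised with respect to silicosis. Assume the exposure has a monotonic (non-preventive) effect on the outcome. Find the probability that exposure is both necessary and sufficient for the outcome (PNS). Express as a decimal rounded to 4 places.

PNS ≈ 0.1004

p₁ = P(outcome | exposed) = 277/928 = 0.29849
p₀ = P(outcome | unexposed) = 536/2706 = 0.19808
Under exogeneity and monotonicity, PNS = p₁ − p₀.
PNS = 0.29849 − 0.19808 = 0.10041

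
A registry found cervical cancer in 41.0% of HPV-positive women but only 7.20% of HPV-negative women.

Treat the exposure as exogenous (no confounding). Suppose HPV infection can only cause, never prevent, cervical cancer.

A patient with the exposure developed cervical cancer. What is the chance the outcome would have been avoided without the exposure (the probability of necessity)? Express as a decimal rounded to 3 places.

p₁ = 0.41, p₀ = 0.072.
Under exogeneity and monotonicity, PN = (p₁ − p₀) / p₁.
PN = (0.41 − 0.072) / 0.41 = 0.338 / 0.41 ≈ 0.8244

PN ≈ 0.824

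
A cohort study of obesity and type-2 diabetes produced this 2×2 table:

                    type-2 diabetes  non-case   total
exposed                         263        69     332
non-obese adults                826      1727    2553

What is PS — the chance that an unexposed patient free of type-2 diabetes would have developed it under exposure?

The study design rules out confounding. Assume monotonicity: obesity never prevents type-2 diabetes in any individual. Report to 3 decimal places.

PS ≈ 0.693

p₁ = P(outcome | exposed) = 263/332 = 0.79217
p₀ = P(outcome | unexposed) = 826/2553 = 0.32354
Under exogeneity and monotonicity, PS = (p₁ − p₀)/(1 − p₀).
PS = (0.79217 − 0.32354) / 0.67646 ≈ 0.6928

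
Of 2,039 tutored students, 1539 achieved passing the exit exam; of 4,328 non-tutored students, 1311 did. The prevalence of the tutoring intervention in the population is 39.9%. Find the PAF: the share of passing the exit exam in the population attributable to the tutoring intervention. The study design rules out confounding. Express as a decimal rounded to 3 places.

p₁ = P(outcome | exposed) = 1539/2039 = 0.75478
p₀ = P(outcome | unexposed) = 1311/4328 = 0.30291
Overall risk P(Y=1) = π·p₁ + (1−π)·p₀ = 0.399×0.75478 + 0.601×0.30291 = 0.48321.
Under exogeneity, PAF = [P(Y=1) − p₀] / P(Y=1).
PAF = (0.48321 − 0.30291) / 0.48321 ≈ 0.3731

PAF ≈ 0.373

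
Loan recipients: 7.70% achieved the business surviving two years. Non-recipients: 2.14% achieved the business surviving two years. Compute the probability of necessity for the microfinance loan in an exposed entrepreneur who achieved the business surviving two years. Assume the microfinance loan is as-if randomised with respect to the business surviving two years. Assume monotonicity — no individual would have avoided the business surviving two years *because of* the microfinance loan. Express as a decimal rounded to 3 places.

PN ≈ 0.722

p₁ = 0.077, p₀ = 0.0214.
Under exogeneity and monotonicity, PN = (p₁ − p₀) / p₁.
PN = (0.077 − 0.0214) / 0.077 = 0.0556 / 0.077 ≈ 0.7221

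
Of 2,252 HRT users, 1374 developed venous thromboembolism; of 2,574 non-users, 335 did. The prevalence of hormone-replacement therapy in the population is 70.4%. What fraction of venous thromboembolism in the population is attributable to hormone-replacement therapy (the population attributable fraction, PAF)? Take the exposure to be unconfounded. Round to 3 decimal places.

p₁ = P(outcome | exposed) = 1374/2252 = 0.61012
p₀ = P(outcome | unexposed) = 335/2574 = 0.13015
Overall risk P(Y=1) = π·p₁ + (1−π)·p₀ = 0.704×0.61012 + 0.296×0.13015 = 0.46805.
Under exogeneity, PAF = [P(Y=1) − p₀] / P(Y=1).
PAF = (0.46805 − 0.13015) / 0.46805 ≈ 0.7219

PAF ≈ 0.722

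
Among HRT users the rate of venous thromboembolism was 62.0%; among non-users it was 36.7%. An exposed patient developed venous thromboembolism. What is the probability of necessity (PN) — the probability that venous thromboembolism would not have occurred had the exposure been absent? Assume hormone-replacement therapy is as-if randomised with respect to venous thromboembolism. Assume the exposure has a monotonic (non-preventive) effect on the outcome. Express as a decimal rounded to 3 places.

p₁ = 0.62, p₀ = 0.367.
Under exogeneity and monotonicity, PN = (p₁ − p₀) / p₁.
PN = (0.62 − 0.367) / 0.62 = 0.253 / 0.62 ≈ 0.4081

PN ≈ 0.408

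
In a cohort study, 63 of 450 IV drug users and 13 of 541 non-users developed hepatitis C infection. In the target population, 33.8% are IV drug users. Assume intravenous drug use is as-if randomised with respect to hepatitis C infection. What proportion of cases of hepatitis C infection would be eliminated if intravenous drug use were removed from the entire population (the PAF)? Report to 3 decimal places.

PAF ≈ 0.620

p₁ = P(outcome | exposed) = 63/450 = 0.14
p₀ = P(outcome | unexposed) = 13/541 = 0.02403
Overall risk P(Y=1) = π·p₁ + (1−π)·p₀ = 0.338×0.14 + 0.662×0.02403 = 0.063228.
Under exogeneity, PAF = [P(Y=1) − p₀] / P(Y=1).
PAF = (0.063228 − 0.02403) / 0.063228 ≈ 0.6200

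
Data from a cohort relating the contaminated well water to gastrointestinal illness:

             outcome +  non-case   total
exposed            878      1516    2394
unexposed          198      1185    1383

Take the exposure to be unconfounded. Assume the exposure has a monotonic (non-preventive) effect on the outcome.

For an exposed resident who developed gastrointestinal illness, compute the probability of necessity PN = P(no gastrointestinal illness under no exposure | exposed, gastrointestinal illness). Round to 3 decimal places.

p₁ = P(outcome | exposed) = 878/2394 = 0.36675
p₀ = P(outcome | unexposed) = 198/1383 = 0.14317
Under exogeneity and monotonicity, PN = (p₁ − p₀)/p₁.
PN = (0.36675 − 0.14317) / 0.36675 ≈ 0.6096

PN ≈ 0.610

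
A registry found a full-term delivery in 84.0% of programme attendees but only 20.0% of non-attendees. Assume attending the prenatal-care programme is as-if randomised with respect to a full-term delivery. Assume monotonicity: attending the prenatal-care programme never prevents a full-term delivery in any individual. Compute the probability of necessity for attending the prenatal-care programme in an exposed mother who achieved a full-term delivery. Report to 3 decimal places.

p₁ = 0.84, p₀ = 0.2.
Under exogeneity and monotonicity, PN = (p₁ − p₀) / p₁.
PN = (0.84 − 0.2) / 0.84 = 0.64 / 0.84 ≈ 0.7619

PN ≈ 0.762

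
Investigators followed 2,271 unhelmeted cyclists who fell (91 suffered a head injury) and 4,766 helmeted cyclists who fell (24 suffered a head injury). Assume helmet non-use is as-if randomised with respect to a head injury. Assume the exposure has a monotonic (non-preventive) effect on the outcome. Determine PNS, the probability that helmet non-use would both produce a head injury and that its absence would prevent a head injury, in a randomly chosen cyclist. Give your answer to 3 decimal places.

p₁ = P(outcome | exposed) = 91/2271 = 0.04007
p₀ = P(outcome | unexposed) = 24/4766 = 0.0050357
Under exogeneity and monotonicity, PNS = p₁ − p₀.
PNS = 0.04007 − 0.0050357 = 0.035035

PNS ≈ 0.035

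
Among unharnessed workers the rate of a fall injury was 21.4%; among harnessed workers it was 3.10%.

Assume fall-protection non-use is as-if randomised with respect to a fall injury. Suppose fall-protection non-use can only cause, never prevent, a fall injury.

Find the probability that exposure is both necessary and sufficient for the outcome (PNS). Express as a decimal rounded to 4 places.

p₁ = 0.214, p₀ = 0.031.
Under exogeneity and monotonicity, PNS = p₁ − p₀.
PNS = 0.214 − 0.031 = 0.183

PNS ≈ 0.1830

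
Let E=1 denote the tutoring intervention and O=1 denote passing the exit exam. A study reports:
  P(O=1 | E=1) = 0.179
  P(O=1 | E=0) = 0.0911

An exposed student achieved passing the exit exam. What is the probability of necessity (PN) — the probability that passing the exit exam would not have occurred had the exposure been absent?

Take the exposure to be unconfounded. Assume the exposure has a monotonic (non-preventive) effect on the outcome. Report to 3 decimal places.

Let p₁ = 0.179, p₀ = 0.0911.
Under exogeneity and monotonicity, PN = (p₁ − p₀) / p₁.
PN = (0.179 − 0.0911) / 0.179 = 0.0879 / 0.179 ≈ 0.4911

PN ≈ 0.491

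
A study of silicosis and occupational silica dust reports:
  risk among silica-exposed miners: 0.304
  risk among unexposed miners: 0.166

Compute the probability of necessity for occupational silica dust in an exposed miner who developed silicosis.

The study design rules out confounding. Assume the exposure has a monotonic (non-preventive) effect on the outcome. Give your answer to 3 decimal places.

PN ≈ 0.454

Let p₁ = 0.304, p₀ = 0.166.
Under exogeneity and monotonicity, PN = (p₁ − p₀) / p₁.
PN = (0.304 − 0.166) / 0.304 = 0.138 / 0.304 ≈ 0.4539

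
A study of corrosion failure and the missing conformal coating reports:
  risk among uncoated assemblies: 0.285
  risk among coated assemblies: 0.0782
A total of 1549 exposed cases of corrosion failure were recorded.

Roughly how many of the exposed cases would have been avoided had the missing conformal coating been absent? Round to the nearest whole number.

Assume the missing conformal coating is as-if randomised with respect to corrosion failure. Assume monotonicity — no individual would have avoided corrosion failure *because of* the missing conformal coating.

about 1124 cases

Let p₁ = 0.285, p₀ = 0.0782.
PN = (p₁ − p₀)/p₁ = (0.285 − 0.0782) / 0.285 ≈ 0.72561.
Attributable cases ≈ PN × (exposed cases) = 0.72561 × 1549 ≈ 1123.98.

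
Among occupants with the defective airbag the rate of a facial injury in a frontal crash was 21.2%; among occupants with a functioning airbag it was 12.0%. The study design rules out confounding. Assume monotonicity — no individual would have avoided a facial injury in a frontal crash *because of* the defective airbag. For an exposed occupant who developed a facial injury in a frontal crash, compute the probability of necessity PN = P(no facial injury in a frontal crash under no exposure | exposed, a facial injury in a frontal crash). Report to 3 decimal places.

PN ≈ 0.434

p₁ = 0.212, p₀ = 0.12.
Under exogeneity and monotonicity, PN = (p₁ − p₀) / p₁.
PN = (0.212 − 0.12) / 0.212 = 0.092 / 0.212 ≈ 0.4340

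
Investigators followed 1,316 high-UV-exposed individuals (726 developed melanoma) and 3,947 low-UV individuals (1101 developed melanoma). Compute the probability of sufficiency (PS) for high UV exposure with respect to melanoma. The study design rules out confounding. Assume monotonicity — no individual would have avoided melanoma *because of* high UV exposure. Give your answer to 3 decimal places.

p₁ = P(outcome | exposed) = 726/1316 = 0.55167
p₀ = P(outcome | unexposed) = 1101/3947 = 0.27895
Under exogeneity and monotonicity, PS = (p₁ − p₀) / (1 − p₀).
PS = (0.55167 − 0.27895) / (1 − 0.27895) = 0.27273 / 0.72105 ≈ 0.3782

PS ≈ 0.378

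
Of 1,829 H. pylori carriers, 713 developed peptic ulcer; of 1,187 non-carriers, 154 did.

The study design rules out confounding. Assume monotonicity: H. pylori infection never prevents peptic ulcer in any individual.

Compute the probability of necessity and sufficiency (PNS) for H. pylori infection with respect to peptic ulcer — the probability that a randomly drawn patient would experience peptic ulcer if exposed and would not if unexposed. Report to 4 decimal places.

p₁ = P(outcome | exposed) = 713/1829 = 0.38983
p₀ = P(outcome | unexposed) = 154/1187 = 0.12974
Under exogeneity and monotonicity, PNS = p₁ − p₀.
PNS = 0.38983 − 0.12974 = 0.26009

PNS ≈ 0.2601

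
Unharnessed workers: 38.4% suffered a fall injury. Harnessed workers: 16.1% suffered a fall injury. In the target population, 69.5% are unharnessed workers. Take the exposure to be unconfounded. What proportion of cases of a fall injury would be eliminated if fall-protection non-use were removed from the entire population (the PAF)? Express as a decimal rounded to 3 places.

PAF ≈ 0.490

p₁ = 0.384, p₀ = 0.161.
Overall risk P(Y=1) = π·p₁ + (1−π)·p₀ = 0.695×0.384 + 0.305×0.161 = 0.31599.
Under exogeneity, PAF = [P(Y=1) − p₀] / P(Y=1).
PAF = (0.31599 − 0.161) / 0.31599 ≈ 0.4905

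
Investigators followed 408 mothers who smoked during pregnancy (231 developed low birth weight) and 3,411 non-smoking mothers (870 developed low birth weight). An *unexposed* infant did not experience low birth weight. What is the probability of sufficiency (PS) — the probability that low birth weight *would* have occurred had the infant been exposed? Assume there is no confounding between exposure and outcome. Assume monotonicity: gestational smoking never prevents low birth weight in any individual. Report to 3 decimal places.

PS ≈ 0.418

p₁ = P(outcome | exposed) = 231/408 = 0.56618
p₀ = P(outcome | unexposed) = 870/3411 = 0.25506
Under exogeneity and monotonicity, PS = (p₁ − p₀) / (1 − p₀).
PS = (0.56618 − 0.25506) / (1 − 0.25506) = 0.31112 / 0.74494 ≈ 0.4176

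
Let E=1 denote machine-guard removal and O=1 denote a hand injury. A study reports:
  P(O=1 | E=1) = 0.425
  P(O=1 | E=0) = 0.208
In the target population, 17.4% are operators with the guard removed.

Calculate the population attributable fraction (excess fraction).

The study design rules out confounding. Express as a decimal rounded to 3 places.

PAF ≈ 0.154

Let p₁ = 0.425, p₀ = 0.208.
Overall risk P(Y=1) = π·p₁ + (1−π)·p₀ = 0.174×0.425 + 0.826×0.208 = 0.24576.
Under exogeneity, PAF = [P(Y=1) − p₀] / P(Y=1).
PAF = (0.24576 − 0.208) / 0.24576 ≈ 0.1536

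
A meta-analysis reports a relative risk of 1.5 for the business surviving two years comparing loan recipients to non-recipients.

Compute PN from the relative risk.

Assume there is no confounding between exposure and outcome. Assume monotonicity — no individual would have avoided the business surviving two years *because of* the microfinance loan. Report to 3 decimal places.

PN ≈ 0.333

Under exogeneity and monotonicity, PN = (RR − 1) / RR = 1 − 1/RR.
PN = (1.5 − 1) / 1.5 = 0.5 / 1.5 ≈ 0.3333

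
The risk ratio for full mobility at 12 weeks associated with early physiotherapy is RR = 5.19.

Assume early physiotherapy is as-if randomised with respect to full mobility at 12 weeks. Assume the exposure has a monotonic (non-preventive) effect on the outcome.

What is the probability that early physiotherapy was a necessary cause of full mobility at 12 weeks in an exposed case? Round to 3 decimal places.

PN ≈ 0.807

Under exogeneity and monotonicity, PN = (RR − 1) / RR = 1 − 1/RR.
PN = (5.19 − 1) / 5.19 = 4.19 / 5.19 ≈ 0.8073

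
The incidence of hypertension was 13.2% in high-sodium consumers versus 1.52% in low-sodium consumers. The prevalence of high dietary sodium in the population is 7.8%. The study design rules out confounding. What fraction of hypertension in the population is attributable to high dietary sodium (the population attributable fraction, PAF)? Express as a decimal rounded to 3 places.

p₁ = 0.132, p₀ = 0.0152.
Overall risk P(Y=1) = π·p₁ + (1−π)·p₀ = 0.078×0.132 + 0.922×0.0152 = 0.02431.
Under exogeneity, PAF = [P(Y=1) − p₀] / P(Y=1).
PAF = (0.02431 − 0.0152) / 0.02431 ≈ 0.3748

PAF ≈ 0.375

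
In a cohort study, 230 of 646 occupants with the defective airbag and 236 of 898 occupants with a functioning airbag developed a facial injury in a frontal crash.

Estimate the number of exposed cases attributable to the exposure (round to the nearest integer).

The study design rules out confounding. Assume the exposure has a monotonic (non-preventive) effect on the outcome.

p₁ = P(outcome | exposed) = 230/646 = 0.35604
p₀ = P(outcome | unexposed) = 236/898 = 0.26281
PN = (p₁ − p₀)/p₁ = (0.35604 − 0.26281) / 0.35604 ≈ 0.26186.
Attributable cases ≈ PN × (exposed cases) = 0.26186 × 230 ≈ 60.23.

about 60 cases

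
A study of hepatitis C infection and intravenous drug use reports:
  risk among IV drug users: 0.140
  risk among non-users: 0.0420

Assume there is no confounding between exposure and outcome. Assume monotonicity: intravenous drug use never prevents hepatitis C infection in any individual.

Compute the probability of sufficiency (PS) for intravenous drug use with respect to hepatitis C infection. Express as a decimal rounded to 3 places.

PS ≈ 0.102

Let p₁ = 0.14, p₀ = 0.042.
Under exogeneity and monotonicity, PS = (p₁ − p₀) / (1 − p₀).
PS = (0.14 − 0.042) / (1 − 0.042) = 0.098 / 0.958 ≈ 0.1023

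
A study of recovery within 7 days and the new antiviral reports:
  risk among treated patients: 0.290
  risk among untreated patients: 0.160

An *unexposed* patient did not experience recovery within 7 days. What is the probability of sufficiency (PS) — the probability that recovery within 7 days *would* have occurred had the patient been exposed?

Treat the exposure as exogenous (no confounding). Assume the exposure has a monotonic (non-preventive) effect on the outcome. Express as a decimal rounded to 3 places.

Let p₁ = 0.29, p₀ = 0.16.
Under exogeneity and monotonicity, PS = (p₁ − p₀) / (1 − p₀).
PS = (0.29 − 0.16) / (1 − 0.16) = 0.13 / 0.84 ≈ 0.1548

PS ≈ 0.155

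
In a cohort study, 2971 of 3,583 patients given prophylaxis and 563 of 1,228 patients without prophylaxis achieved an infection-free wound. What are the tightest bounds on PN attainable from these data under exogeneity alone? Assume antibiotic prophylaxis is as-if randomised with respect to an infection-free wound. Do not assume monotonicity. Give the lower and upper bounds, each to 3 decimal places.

p₁ = P(outcome | exposed) = 2971/3583 = 0.82919
p₀ = P(outcome | unexposed) = 563/1228 = 0.45847
Under exogeneity alone the bounds on PN are max{0,(p₁−p₀)/p₁} ≤ PN ≤ min{1,(1−p₀)/p₁}.
  lower = (p₁ − p₀)/p₁ = 0.37072 / 0.82919 ≈ 0.4471
  upper = min{1, (1 − p₀)/p₁} = 0.54153 / 0.82919 ≈ 0.6531

0.447 ≤ PN ≤ 0.653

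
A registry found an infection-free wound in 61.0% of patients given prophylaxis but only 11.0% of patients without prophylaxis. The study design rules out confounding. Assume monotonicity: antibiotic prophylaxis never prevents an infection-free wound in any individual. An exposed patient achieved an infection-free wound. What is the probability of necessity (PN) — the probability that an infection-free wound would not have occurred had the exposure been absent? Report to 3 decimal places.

PN ≈ 0.820

p₁ = 0.61, p₀ = 0.11.
Under exogeneity and monotonicity, PN = (p₁ − p₀) / p₁.
PN = (0.61 − 0.11) / 0.61 = 0.5 / 0.61 ≈ 0.8197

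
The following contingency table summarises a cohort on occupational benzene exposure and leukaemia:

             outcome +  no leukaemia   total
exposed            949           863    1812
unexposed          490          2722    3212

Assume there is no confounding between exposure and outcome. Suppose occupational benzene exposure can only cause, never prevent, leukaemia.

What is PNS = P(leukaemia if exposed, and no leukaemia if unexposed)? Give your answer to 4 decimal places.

PNS ≈ 0.3712

p₁ = P(outcome | exposed) = 949/1812 = 0.52373
p₀ = P(outcome | unexposed) = 490/3212 = 0.15255
Under exogeneity and monotonicity, PNS = p₁ − p₀.
PNS = 0.52373 − 0.15255 = 0.37118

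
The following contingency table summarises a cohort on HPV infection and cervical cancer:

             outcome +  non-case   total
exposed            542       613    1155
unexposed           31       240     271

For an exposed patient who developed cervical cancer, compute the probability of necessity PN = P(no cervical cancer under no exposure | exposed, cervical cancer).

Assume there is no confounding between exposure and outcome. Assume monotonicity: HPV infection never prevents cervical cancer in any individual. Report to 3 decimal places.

PN ≈ 0.756

p₁ = P(outcome | exposed) = 542/1155 = 0.46926
p₀ = P(outcome | unexposed) = 31/271 = 0.11439
Under exogeneity and monotonicity, PN = (p₁ − p₀) / p₁.
PN = (0.46926 − 0.11439) / 0.46926 = 0.35487 / 0.46926 ≈ 0.7562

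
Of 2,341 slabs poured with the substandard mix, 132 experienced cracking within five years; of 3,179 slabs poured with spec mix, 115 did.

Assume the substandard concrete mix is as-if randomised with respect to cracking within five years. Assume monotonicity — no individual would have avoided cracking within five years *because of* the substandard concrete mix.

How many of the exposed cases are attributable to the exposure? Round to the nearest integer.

p₁ = P(outcome | exposed) = 132/2341 = 0.056386
p₀ = P(outcome | unexposed) = 115/3179 = 0.036175
PN = (p₁ − p₀)/p₁ = (0.056386 − 0.036175) / 0.056386 ≈ 0.35844.
Attributable cases ≈ PN × (exposed cases) = 0.35844 × 132 ≈ 47.31.

about 47 cases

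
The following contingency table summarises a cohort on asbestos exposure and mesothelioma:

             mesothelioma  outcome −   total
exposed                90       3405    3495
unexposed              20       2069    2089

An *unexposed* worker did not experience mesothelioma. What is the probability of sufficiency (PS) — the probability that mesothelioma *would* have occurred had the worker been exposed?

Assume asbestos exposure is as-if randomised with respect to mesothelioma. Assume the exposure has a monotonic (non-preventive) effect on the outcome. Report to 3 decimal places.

PS ≈ 0.016

p₁ = P(outcome | exposed) = 90/3495 = 0.025751
p₀ = P(outcome | unexposed) = 20/2089 = 0.009574
Under exogeneity and monotonicity, PS = (p₁ − p₀)/(1 − p₀).
PS = (0.025751 − 0.009574) / 0.99043 ≈ 0.0163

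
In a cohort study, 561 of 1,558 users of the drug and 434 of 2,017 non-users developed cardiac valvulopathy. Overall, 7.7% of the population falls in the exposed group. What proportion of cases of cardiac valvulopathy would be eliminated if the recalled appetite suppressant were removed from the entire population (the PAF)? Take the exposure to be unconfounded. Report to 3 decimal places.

p₁ = P(outcome | exposed) = 561/1558 = 0.36008
p₀ = P(outcome | unexposed) = 434/2017 = 0.21517
Overall risk P(Y=1) = π·p₁ + (1−π)·p₀ = 0.077×0.36008 + 0.923×0.21517 = 0.22633.
Under exogeneity, PAF = [P(Y=1) − p₀] / P(Y=1).
PAF = (0.22633 − 0.21517) / 0.22633 ≈ 0.0493

PAF ≈ 0.049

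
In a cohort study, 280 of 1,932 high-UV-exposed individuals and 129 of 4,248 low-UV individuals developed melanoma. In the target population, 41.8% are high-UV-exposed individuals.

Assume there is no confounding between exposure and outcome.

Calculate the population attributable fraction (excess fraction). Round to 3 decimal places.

p₁ = P(outcome | exposed) = 280/1932 = 0.14493
p₀ = P(outcome | unexposed) = 129/4248 = 0.030367
Overall risk P(Y=1) = π·p₁ + (1−π)·p₀ = 0.418×0.14493 + 0.582×0.030367 = 0.078253.
Under exogeneity, PAF = [P(Y=1) − p₀] / P(Y=1).
PAF = (0.078253 − 0.030367) / 0.078253 ≈ 0.6119

PAF ≈ 0.612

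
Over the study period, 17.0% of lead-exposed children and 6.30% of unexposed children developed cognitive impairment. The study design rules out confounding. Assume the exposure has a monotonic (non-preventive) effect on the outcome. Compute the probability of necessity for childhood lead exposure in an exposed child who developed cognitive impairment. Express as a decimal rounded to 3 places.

p₁ = 0.17, p₀ = 0.063.
Under exogeneity and monotonicity, PN = (p₁ − p₀) / p₁.
PN = (0.17 − 0.063) / 0.17 = 0.107 / 0.17 ≈ 0.6294

PN ≈ 0.629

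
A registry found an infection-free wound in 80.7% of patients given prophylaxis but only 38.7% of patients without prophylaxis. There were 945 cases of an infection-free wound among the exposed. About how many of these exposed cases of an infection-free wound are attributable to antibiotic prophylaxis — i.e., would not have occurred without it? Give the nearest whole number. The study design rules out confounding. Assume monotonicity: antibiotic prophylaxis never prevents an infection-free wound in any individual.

about 492 cases

p₁ = 0.807, p₀ = 0.387.
PN = (p₁ − p₀)/p₁ = (0.807 − 0.387) / 0.807 ≈ 0.52045.
Attributable cases ≈ PN × (exposed cases) = 0.52045 × 945 ≈ 491.82.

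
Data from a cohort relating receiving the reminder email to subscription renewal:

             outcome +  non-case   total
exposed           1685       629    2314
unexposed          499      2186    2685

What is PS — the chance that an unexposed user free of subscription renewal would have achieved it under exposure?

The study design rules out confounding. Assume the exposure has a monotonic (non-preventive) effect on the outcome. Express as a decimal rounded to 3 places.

p₁ = P(outcome | exposed) = 1685/2314 = 0.72818
p₀ = P(outcome | unexposed) = 499/2685 = 0.18585
Under exogeneity and monotonicity, PS = (p₁ − p₀) / (1 − p₀).
PS = (0.72818 − 0.18585) / (1 − 0.18585) = 0.54233 / 0.81415 ≈ 0.6661

PS ≈ 0.666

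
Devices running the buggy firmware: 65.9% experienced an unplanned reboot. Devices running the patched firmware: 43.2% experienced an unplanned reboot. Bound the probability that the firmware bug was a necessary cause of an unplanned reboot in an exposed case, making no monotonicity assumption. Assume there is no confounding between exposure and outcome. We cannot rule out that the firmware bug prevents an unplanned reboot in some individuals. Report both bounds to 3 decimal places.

p₁ = 0.659, p₀ = 0.432.
Under exogeneity alone the bounds on PN are max{0,(p₁−p₀)/p₁} ≤ PN ≤ min{1,(1−p₀)/p₁}.
  lower = (p₁ − p₀)/p₁ = 0.227 / 0.659 ≈ 0.3445
  upper = min{1, (1 − p₀)/p₁} = 0.568 / 0.659 ≈ 0.8619

0.344 ≤ PN ≤ 0.862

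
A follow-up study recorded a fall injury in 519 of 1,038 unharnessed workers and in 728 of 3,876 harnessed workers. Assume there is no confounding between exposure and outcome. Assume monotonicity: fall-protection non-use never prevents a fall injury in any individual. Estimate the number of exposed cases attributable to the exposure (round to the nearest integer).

about 324 cases

p₁ = P(outcome | exposed) = 519/1038 = 0.5
p₀ = P(outcome | unexposed) = 728/3876 = 0.18782
PN = (p₁ − p₀)/p₁ = (0.5 − 0.18782) / 0.5 ≈ 0.62436.
Attributable cases ≈ PN × (exposed cases) = 0.62436 × 519 ≈ 324.04.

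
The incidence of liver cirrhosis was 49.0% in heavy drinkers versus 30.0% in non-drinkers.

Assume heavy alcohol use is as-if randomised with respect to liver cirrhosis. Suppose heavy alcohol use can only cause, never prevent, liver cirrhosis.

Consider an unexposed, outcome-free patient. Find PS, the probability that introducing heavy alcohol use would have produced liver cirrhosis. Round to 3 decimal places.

PS ≈ 0.271

p₁ = 0.49, p₀ = 0.3.
Under exogeneity and monotonicity, PS = (p₁ − p₀) / (1 − p₀).
PS = (0.49 − 0.3) / (1 − 0.3) = 0.19 / 0.7 ≈ 0.2714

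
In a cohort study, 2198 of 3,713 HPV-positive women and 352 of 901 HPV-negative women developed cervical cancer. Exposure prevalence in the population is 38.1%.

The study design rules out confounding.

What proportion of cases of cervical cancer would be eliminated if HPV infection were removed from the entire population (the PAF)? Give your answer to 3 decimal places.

PAF ≈ 0.164

p₁ = P(outcome | exposed) = 2198/3713 = 0.59197
p₀ = P(outcome | unexposed) = 352/901 = 0.39068
Overall risk P(Y=1) = π·p₁ + (1−π)·p₀ = 0.381×0.59197 + 0.619×0.39068 = 0.46737.
Under exogeneity, PAF = [P(Y=1) − p₀] / P(Y=1).
PAF = (0.46737 − 0.39068) / 0.46737 ≈ 0.1641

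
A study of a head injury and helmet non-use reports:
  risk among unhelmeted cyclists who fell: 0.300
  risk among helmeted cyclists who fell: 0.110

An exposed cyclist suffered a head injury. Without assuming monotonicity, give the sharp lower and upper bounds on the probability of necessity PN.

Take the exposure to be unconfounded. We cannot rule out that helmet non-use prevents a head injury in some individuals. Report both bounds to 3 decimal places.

Let p₁ = 0.3, p₀ = 0.11.
Under exogeneity alone the bounds on PN are max{0,(p₁−p₀)/p₁} ≤ PN ≤ min{1,(1−p₀)/p₁}.
  lower = (p₁ − p₀)/p₁ = 0.19 / 0.3 ≈ 0.6333
  upper = min{1, (1 − p₀)/p₁} = 0.89 / 0.3 ≈ 2.9667 → capped at 1

0.633 ≤ PN ≤ 1.000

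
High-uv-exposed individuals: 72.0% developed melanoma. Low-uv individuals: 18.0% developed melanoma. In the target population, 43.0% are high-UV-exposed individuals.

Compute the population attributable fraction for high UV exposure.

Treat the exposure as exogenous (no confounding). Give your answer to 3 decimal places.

p₁ = 0.72, p₀ = 0.18.
Overall risk P(Y=1) = π·p₁ + (1−π)·p₀ = 0.43×0.72 + 0.57×0.18 = 0.4122.
Under exogeneity, PAF = [P(Y=1) − p₀] / P(Y=1).
PAF = (0.4122 − 0.18) / 0.4122 ≈ 0.5633

PAF ≈ 0.563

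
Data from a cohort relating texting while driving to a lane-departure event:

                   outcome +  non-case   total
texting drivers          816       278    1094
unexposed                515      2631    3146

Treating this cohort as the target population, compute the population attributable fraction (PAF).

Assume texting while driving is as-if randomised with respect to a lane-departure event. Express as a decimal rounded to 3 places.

PAF ≈ 0.479

p₁ = P(outcome | exposed) = 816/1094 = 0.74589
p₀ = P(outcome | unexposed) = 515/3146 = 0.1637
Exposure prevalence π = 1094/4240 = 0.25802; overall risk P(Y=1) = 0.31392.
Under exogeneity, PAF = [P(Y=1) − p₀]/P(Y=1).
PAF = (0.31392 − 0.1637) / 0.31392 ≈ 0.4785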